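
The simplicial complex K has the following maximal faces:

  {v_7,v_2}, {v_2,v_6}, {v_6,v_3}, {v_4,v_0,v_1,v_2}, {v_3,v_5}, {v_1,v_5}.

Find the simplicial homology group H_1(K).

Take the total order v_0 < v_1 < v_2 < v_3 < v_4 < v_5 < v_6 < v_7 on the vertex set. Then K (dimension 3) consists of the simplices:

  0-simplices (8): [v_0], [v_1], [v_2], [v_3], [v_4], [v_5], [v_6], [v_7]
  1-simplices (11): [v_0,v_1], [v_0,v_2], [v_0,v_4], [v_1,v_2], [v_1,v_4], [v_1,v_5], [v_2,v_4], [v_2,v_6], [v_2,v_7], [v_3,v_5], [v_3,v_6]
  2-simplices (4): [v_0,v_1,v_2], [v_0,v_1,v_4], [v_0,v_2,v_4], [v_1,v_2,v_4]
  3-simplices (1): [v_0,v_1,v_2,v_4]

Hence C_0 ≅ Z^8, C_1 ≅ Z^11, C_2 ≅ Z^4, C_3 ≅ Z^1.

Boundary ∂_1: C_1 → C_0 is given by ∂[p,q] = [q] − [p].
The resulting 8×11 matrix has rank 7, and its Smith normal form has invariant factors (1,1,1,1,1,1,1).

Boundary ∂_2: C_2 → C_1 maps a triangle to the signed sum of its edges. For instance
  ∂[v_0,v_2,v_4] = [v_2,v_4] − [v_0,v_4] + [v_0,v_2],
  ∂[v_0,v_1,v_2] = [v_1,v_2] − [v_0,v_2] + [v_0,v_1].
This gives a 11×4 integer matrix of rank 3; reducing to Smith normal form yields diagonal entries (1,1,1).

Boundary ∂_3: C_3 → C_2 sends each 3-simplex σ to the alternating sum Σ_i (−1)^i (σ with its i-th vertex removed). For instance
  ∂[v_0,v_1,v_2,v_4] = [v_1,v_2,v_4] − [v_0,v_2,v_4] + [v_0,v_1,v_4] − [v_0,v_1,v_2].
As a 4×1 matrix over Z this has rank 1, with invariant factors (1).

Now H_k = ker ∂_k / im ∂_{k+1}, so:

  H_1: rank ker ∂_1 − rank ∂_2 = (11 − 7) − 3 = 1, and the invariant factors of ∂_2 are all 1, so H_1 = Z.

H_1 = Z.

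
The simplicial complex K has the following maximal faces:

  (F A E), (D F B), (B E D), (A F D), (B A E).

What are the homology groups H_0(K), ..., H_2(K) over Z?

Order the vertices as A < B < D < E < F. Listing each simplex with vertices in this order, K has dimension 2 with simplices:

  0-simplices (5): A, B, D, E, F
  1-simplices (10): AB, AD, AE, AF, BD, BE, BF, DE, DF, EF
  2-simplices (5): ABE, ADF, AEF, BDE, BDF

so the chain groups are C_0 ≅ Z^5, C_1 ≅ Z^10, C_2 ≅ Z^5.

The boundary map ∂_1: C_1 → C_0 maps an edge to its endpoints' difference, ∂[p,q] = q − p.
The 5×10 boundary matrix has rank 4 and Smith normal form diag(1,1,1,1).

The boundary map ∂_2: C_2 → C_1 acts by ∂[p,q,r] = [q,r] − [p,r] + [p,q]. For instance
  ∂BDE = DE − BE + BD,
  ∂AEF = EF − AF + AE.
This gives a 10×5 integer matrix of rank 5; reducing to Smith normal form yields diagonal entries (1,1,1,1,1).

Computing H_k = (kernel of ∂_k) / (image of ∂_{k+1}):

  H_0: rank C_0 − rank ∂_1 = 5 − 4 = 1, and the invariant factors of ∂_1 are all 1, so H_0 ≅ Z.
  H_1: rank ker ∂_1 − rank ∂_2 = (10 − 4) − 5 = 1, and the invariant factors of ∂_2 are all 1, so H_1 ≅ Z.
  H_2: rank ker ∂_2 − rank ∂_3 = (5 − 5) − 0 = 0, and there is no ∂_3, so H_2 ≅ 0.

As a check, the Euler characteristic is 5 − 10 + 5 = 0, which agrees with 1 − 1 + 0 = 0.
(K is a triangulation of the Möbius band.)

H_0 = Z,  H_1 = Z,  H_2 = 0.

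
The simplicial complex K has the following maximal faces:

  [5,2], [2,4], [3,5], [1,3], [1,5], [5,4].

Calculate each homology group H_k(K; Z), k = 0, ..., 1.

K has 5 vertices, 6 edges.
rank ∂_0 = 0, rank ∂_1 = 4 ⇒ b_0 = 5 − 0 − 4 = 1; all invariant factors of ∂_1 are 1 so no torsion. So H_0 = Z.
rank ∂_1 = 4, rank ∂_2 = 0 ⇒ b_1 = 6 − 4 − 0 = 2. So H_1 = Z^2.

H_0 = Z,  H_1 = Z^2.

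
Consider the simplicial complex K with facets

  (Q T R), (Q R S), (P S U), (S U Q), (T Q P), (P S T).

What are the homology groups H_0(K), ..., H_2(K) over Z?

We work with the vertex ordering P < Q < R < S < T < U. The simplices of K, each written with vertices in increasing order, are:

  0-simplices (6): P, Q, R, S, T, U
  1-simplices (12): PQ, PS, PT, PU, QR, QS, QT, QU, RS, RT, ST, SU
  2-simplices (6): PQT, PST, PSU, QRS, QRT, QSU

giving chain groups C_0 ≅ Z^6, C_1 ≅ Z^12, C_2 ≅ Z^6.

The boundary map ∂_1: C_1 → C_0 maps an edge to its endpoints' difference, ∂[p,q] = q − p. For instance
  ∂PU = U − P.
This gives a 6×12 integer matrix of rank 5; reducing to Smith normal form yields diagonal entries (1,1,1,1,1).

∂_2: C_2 → C_1 acts by ∂[p,q,r] = [q,r] − [p,r] + [p,q]. For instance
  ∂PQT = QT − PT + PQ,
  ∂PSU = SU − PU + PS.
The 12×6 boundary matrix has rank 6 and Smith normal form diag(1,1,1,1,1,1).

From H_k ≅ ker(∂_k) / im(∂_{k+1}) we obtain:

  H_0: rank C_0 − rank ∂_1 = 6 − 5 = 1, and the invariant factors of ∂_1 are all 1, so H_0 ≅ Z.
  H_1: rank ker ∂_1 − rank ∂_2 = (12 − 5) − 6 = 1, and the invariant factors of ∂_2 are all 1, so H_1 ≅ Z.
  H_2: rank ker ∂_2 − rank ∂_3 = (6 − 6) − 0 = 0, and there is no ∂_3, so H_2 ≅ 0.

As a check, the Euler characteristic is 6 − 12 + 6 = 0, which agrees with 1 − 1 + 0 = 0.

H_0 = Z,  H_1 = Z,  H_2 = 0.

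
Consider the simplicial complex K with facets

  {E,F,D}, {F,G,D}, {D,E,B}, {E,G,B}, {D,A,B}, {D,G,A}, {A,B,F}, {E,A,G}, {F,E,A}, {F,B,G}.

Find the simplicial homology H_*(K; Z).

H_0 ≅ Z,  H_1 ≅ Z_2,  H_2 = 0.

Fix the vertex order A < B < D < E < F < G and write every simplex with vertices in increasing order. Then dim K = 2 and the simplices of K are:

  0-simplices (6): A, B, D, E, F, G
  1-simplices (15): AB, AD, AE, AF, AG, BD, BE, BF, BG, DE, DF, DG, EF, EG, FG
  2-simplices (10): ABD, ABF, ADG, AEF, AEG, BDE, BEG, BFG, DEF, DFG

so the chain groups are C_0 ≅ Z^6, C_1 ≅ Z^15, C_2 ≅ Z^10.

∂_1: C_1 → C_0 maps an edge to its endpoints' difference, ∂[p,q] = q − p. For instance
  ∂DE = E − D.
This gives a 6×15 integer matrix of rank 5; reducing to Smith normal form yields diagonal entries (1,1,1,1,1).

∂_2: C_2 → C_1 acts by ∂[p,q,r] = [q,r] − [p,r] + [p,q]. For instance
  ∂ABD = BD − AD + AB,
  ∂AEF = EF − AF + AE.
This gives a 15×10 integer matrix of rank 10; reducing to Smith normal form yields diagonal entries (1,1,1,1,1,1,1,1,1,2).

From H_k ≅ ker(∂_k) / im(∂_{k+1}) we obtain:

  H_0: rank C_0 − rank ∂_1 = 6 − 5 = 1, and the invariant factors of ∂_1 are all 1, so H_0 = Z.
  H_1: rank ker ∂_1 − rank ∂_2 = (15 − 5) − 10 = 0, and ∂_2 has invariant factor 2 > 1, so H_1 = Z_2.
  H_2: rank ker ∂_2 − rank ∂_3 = (10 − 10) − 0 = 0, and there is no ∂_3, so H_2 = 0.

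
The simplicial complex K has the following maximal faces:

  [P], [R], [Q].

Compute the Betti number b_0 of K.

Take the total order P < Q < R on the vertex set. Then K (dimension 0) consists of the simplices:

  0-simplices (3): P, Q, R

giving chain groups C_0 ≅ Z^3.

Computing H_k = (kernel of ∂_k) / (image of ∂_{k+1}):

  H_0: rank C_0 − rank ∂_1 = 3 − 0 = 3, and there is no ∂_1, so H_0 ≅ Z^3.

Hence the Betti numbers are b_0 = 3.

b_0 = 3.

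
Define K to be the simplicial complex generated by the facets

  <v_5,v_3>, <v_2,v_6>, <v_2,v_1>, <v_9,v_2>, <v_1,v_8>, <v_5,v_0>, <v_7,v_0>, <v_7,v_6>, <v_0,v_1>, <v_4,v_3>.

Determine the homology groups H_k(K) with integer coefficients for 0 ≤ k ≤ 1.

Order the vertices as v_0 < v_1 < v_2 < v_3 < v_4 < v_5 < v_6 < v_7 < v_8 < v_9. Listing each simplex with vertices in this order, K has dimension 1 with simplices:

  0-simplices (10): [v_0], [v_1], [v_2], [v_3], [v_4], [v_5], [v_6], [v_7], [v_8], [v_9]
  1-simplices (10): [v_0,v_1], [v_0,v_5], [v_0,v_7], [v_1,v_2], [v_1,v_8], [v_2,v_6], [v_2,v_9], [v_3,v_4], [v_3,v_5], [v_6,v_7]

giving chain groups C_0 ≅ Z^10, C_1 ≅ Z^10.

∂_1: C_1 → C_0 sends each edge [p,q] (with p < q) to q − p. For instance
  ∂[v_3,v_5] = [v_5] − [v_3].
This gives a 10×10 integer matrix of rank 9; reducing to Smith normal form yields diagonal entries (1,1,1,1,1,1,1,1,1).

Computing H_k = (kernel of ∂_k) / (image of ∂_{k+1}):

  H_0: rank C_0 − rank ∂_1 = 10 − 9 = 1, and the invariant factors of ∂_1 are all 1, so H_0 = Z.
  H_1: rank ker ∂_1 − rank ∂_2 = (10 − 9) − 0 = 1, and there is no ∂_2, so H_1 = Z.

H_0 = Z,  H_1 = Z.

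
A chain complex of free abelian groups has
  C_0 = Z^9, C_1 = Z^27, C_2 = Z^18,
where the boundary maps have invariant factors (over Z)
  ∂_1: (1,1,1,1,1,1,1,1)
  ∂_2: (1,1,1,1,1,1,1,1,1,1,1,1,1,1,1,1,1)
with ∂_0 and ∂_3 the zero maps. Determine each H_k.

H_0 = Z,  H_1 = Z^2,  H_2 = Z.

H_0: b_0 = 9 − 0 − 8 = 1; torsion from ∂_1 factors > 1: none. So H_0 = Z.
H_1: b_1 = 27 − 8 − 17 = 2; torsion from ∂_2 factors > 1: none. So H_1 = Z^2.
H_2: b_2 = 18 − 17 − 0 = 1; torsion from ∂_3 factors > 1: none. So H_2 = Z.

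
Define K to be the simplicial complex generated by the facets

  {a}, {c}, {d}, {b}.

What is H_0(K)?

Order the vertices as a < b < c < d. Listing each simplex with vertices in this order, K has dimension 0 with simplices:

  0-simplices (4): a, b, c, d

Hence C_0 ≅ Z^4.

Now H_k = ker ∂_k / im ∂_{k+1}, so:

  H_0: rank C_0 − rank ∂_1 = 4 − 0 = 4, and there is no ∂_1, so H_0 ≅ Z^4.

H_0 = Z^4.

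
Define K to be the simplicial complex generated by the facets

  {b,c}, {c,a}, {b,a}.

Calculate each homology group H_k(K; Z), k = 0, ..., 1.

Order the vertices as a < b < c. Listing each simplex with vertices in this order, K has dimension 1 with simplices:

  0-simplices (3): a, b, c
  1-simplices (3): ab, ac, bc

Hence C_0 ≅ Z^3, C_1 ≅ Z^3.

Boundary ∂_1: C_1 → C_0 is given by ∂[p,q] = [q] − [p]. For instance
  ∂ab = b − a.
The resulting 3×3 matrix has rank 2, and its Smith normal form has invariant factors (1,1).

Now H_k = ker ∂_k / im ∂_{k+1}, so:

  H_0: rank C_0 − rank ∂_1 = 3 − 2 = 1, and the invariant factors of ∂_1 are all 1, so H_0 = Z.
  H_1: rank ker ∂_1 − rank ∂_2 = (3 − 2) − 0 = 1, and there is no ∂_2, so H_1 = Z.

H_0 ≅ Z,  H_1 ≅ Z.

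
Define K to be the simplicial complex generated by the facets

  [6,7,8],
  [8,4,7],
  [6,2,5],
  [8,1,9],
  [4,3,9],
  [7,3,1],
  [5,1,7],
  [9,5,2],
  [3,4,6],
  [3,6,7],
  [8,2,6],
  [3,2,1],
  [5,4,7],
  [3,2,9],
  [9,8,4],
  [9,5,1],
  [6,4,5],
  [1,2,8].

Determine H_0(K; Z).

H_0 = Z.

Order the vertices as 1 < 2 < 3 < 4 < 5 < 6 < 7 < 8 < 9. Listing each simplex with vertices in this order, K has dimension 2 with simplices:

  0-simplices (9): [1], [2], [3], [4], [5], [6], [7], [8], [9]
  1-simplices (27): (27 of them)
  2-simplices (18): [1,2,3], [1,2,8], [1,3,7], [1,5,7], [1,5,9], [1,8,9], [2,3,9], [2,5,6], [2,5,9], [2,6,8], [3,4,6], [3,4,9], [3,6,7], [4,5,6], [4,5,7], [4,7,8], [4,8,9], [6,7,8]

so the chain groups are C_0 ≅ Z^9, C_1 ≅ Z^27, C_2 ≅ Z^18.

The boundary map ∂_1: C_1 → C_0 is given by ∂[p,q] = [q] − [p].
The 9×27 boundary matrix has rank 8 and Smith normal form diag(1,1,1,1,1,1,1,1).

∂_2: C_2 → C_1 sends each 2-simplex [p,q,r] to [q,r] − [p,r] + [p,q]. For instance
  ∂[4,8,9] = [8,9] − [4,9] + [4,8],
  ∂[1,3,7] = [3,7] − [1,7] + [1,3].
The resulting 27×18 matrix has rank 18, and its Smith normal form has invariant factors (1,1,1,1,1,1,1,1,1,1,1,1,1,1,1,1,1,2).

Reading off H_k = ker ∂_k / im ∂_{k+1}:

  H_0: rank C_0 − rank ∂_1 = 9 − 8 = 1, and the invariant factors of ∂_1 are all 1, so H_0 ≅ Z.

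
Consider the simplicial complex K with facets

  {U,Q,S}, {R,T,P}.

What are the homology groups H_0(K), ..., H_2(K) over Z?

H_0 ≅ Z^2,  H_1 = 0,  H_2 = 0.

Take the total order P < Q < R < S < T < U on the vertex set. Then K (dimension 2) consists of the simplices:

  0-simplices (6): P, Q, R, S, T, U
  1-simplices (6): PR, PT, QS, QU, RT, SU
  2-simplices (2): PRT, QSU

giving chain groups C_0 ≅ Z^6, C_1 ≅ Z^6, C_2 ≅ Z^2.

∂_1: C_1 → C_0 maps an edge to its endpoints' difference, ∂[p,q] = q − p.
As a 6×6 matrix over Z this has rank 4, with invariant factors (1,1,1,1).

Boundary ∂_2: C_2 → C_1 maps a triangle to the signed sum of its edges. For instance
  ∂PRT = RT − PT + PR,
  ∂QSU = SU − QU + QS.
As a 6×2 matrix over Z this has rank 2, with invariant factors (1,1).

Computing H_k = (kernel of ∂_k) / (image of ∂_{k+1}):

  H_0: rank C_0 − rank ∂_1 = 6 − 4 = 2, and the invariant factors of ∂_1 are all 1, so H_0 ≅ Z^2.
  H_1: rank ker ∂_1 − rank ∂_2 = (6 − 4) − 2 = 0, and the invariant factors of ∂_2 are all 1, so H_1 ≅ 0.
  H_2: rank ker ∂_2 − rank ∂_3 = (2 − 2) − 0 = 0, and there is no ∂_3, so H_2 ≅ 0.

(K is a triangulation of the disjoint union of the 2-simplex and the 2-simplex.)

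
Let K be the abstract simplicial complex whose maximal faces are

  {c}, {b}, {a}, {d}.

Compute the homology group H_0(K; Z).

H_0 = Z^4.

K has 4 vertices.
rank ∂_0 = 0, rank ∂_1 = 0 ⇒ b_0 = 4 − 0 − 0 = 4. So H_0 = Z^4.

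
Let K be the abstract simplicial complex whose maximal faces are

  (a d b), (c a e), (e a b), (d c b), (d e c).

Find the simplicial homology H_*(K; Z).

We work with the vertex ordering a < b < c < d < e. The simplices of K, each written with vertices in increasing order, are:

  0-simplices (5): a, b, c, d, e
  1-simplices (10): ab, ac, ad, ae, bc, bd, be, cd, ce, de
  2-simplices (5): abd, abe, ace, bcd, cde

so the chain groups are C_0 ≅ Z^5, C_1 ≅ Z^10, C_2 ≅ Z^5.

Boundary ∂_1: C_1 → C_0 maps an edge to its endpoints' difference, ∂[p,q] = q − p.
The resulting 5×10 matrix has rank 4, and its Smith normal form has invariant factors (1,1,1,1).

∂_2: C_2 → C_1 acts by ∂[p,q,r] = [q,r] − [p,r] + [p,q]. For instance
  ∂cde = de − ce + cd,
  ∂ace = ce − ae + ac.
This gives a 10×5 integer matrix of rank 5; reducing to Smith normal form yields diagonal entries (1,1,1,1,1).

Now H_k = ker ∂_k / im ∂_{k+1}, so:

  H_0: rank C_0 − rank ∂_1 = 5 − 4 = 1, and the invariant factors of ∂_1 are all 1, so H_0 = Z.
  H_1: rank ker ∂_1 − rank ∂_2 = (10 − 4) − 5 = 1, and the invariant factors of ∂_2 are all 1, so H_1 = Z.
  H_2: rank ker ∂_2 − rank ∂_3 = (5 − 5) − 0 = 0, and there is no ∂_3, so H_2 = 0.

(K is a triangulation of the Möbius band.)

H_0 = Z,  H_1 = Z,  H_2 = 0.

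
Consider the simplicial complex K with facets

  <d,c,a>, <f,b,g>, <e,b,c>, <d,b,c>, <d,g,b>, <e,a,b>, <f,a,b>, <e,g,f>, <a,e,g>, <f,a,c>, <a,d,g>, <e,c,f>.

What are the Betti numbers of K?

b_0 = 1, b_1 = 0, b_2 = 0.

We work with the vertex ordering a < b < c < d < e < f < g. The simplices of K, each written with vertices in increasing order, are:

  0-simplices (7): a, b, c, d, e, f, g
  1-simplices (18): ab, ac, ad, ae, af, ag, bc, bd, be, bf, bg, cd, ce, cf, dg, ef, eg, fg
  2-simplices (12): abe, abf, acd, acf, adg, aeg, bcd, bce, bdg, bfg, cef, efg

Hence C_0 ≅ Z^7, C_1 ≅ Z^18, C_2 ≅ Z^12.

∂_1: C_1 → C_0 is given by ∂[p,q] = [q] − [p].
This gives a 7×18 integer matrix of rank 6; reducing to Smith normal form yields diagonal entries (1,1,1,1,1,1).

∂_2: C_2 → C_1 sends each 2-simplex [p,q,r] to [q,r] − [p,r] + [p,q]. For instance
  ∂abf = bf − af + ab,
  ∂adg = dg − ag + ad.
The 18×12 boundary matrix has rank 12 and Smith normal form diag(1,1,1,1,1,1,1,1,1,1,1,2).

From H_k ≅ ker(∂_k) / im(∂_{k+1}) we obtain:

  H_0: rank C_0 − rank ∂_1 = 7 − 6 = 1, and the invariant factors of ∂_1 are all 1, so H_0 ≅ Z.
  H_1: rank ker ∂_1 − rank ∂_2 = (18 − 6) − 12 = 0, and ∂_2 has invariant factor 2 > 1, so H_1 ≅ Z/2.
  H_2: rank ker ∂_2 − rank ∂_3 = (12 − 12) − 0 = 0, and there is no ∂_3, so H_2 ≅ 0.

Hence the Betti numbers are b_0 = 1, b_1 = 0, b_2 = 0.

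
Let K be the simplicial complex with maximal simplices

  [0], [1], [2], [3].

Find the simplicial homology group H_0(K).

Order the vertices as 0 < 1 < 2 < 3. Listing each simplex with vertices in this order, K has dimension 0 with simplices:

  0-simplices (4): [0], [1], [2], [3]

giving chain groups C_0 ≅ Z^4.

Computing H_k = (kernel of ∂_k) / (image of ∂_{k+1}):

  H_0: rank C_0 − rank ∂_1 = 4 − 0 = 4, and there is no ∂_1, so H_0 = Z^4.

H_0 = Z^4.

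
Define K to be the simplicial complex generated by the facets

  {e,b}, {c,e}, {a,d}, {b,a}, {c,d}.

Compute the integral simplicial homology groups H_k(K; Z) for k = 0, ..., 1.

H_0 = Z,  H_1 = Z.

Order the vertices as a < b < c < d < e. Listing each simplex with vertices in this order, K has dimension 1 with simplices:

  0-simplices (5): a, b, c, d, e
  1-simplices (5): ab, ad, be, cd, ce

giving chain groups C_0 ≅ Z^5, C_1 ≅ Z^5.

The boundary map ∂_1: C_1 → C_0 sends each edge [p,q] (with p < q) to q − p.
The resulting 5×5 matrix has rank 4, and its Smith normal form has invariant factors (1,1,1,1).

From H_k ≅ ker(∂_k) / im(∂_{k+1}) we obtain:

  H_0: rank C_0 − rank ∂_1 = 5 − 4 = 1, and the invariant factors of ∂_1 are all 1, so H_0 ≅ Z.
  H_1: rank ker ∂_1 − rank ∂_2 = (5 − 4) − 0 = 1, and there is no ∂_2, so H_1 ≅ Z.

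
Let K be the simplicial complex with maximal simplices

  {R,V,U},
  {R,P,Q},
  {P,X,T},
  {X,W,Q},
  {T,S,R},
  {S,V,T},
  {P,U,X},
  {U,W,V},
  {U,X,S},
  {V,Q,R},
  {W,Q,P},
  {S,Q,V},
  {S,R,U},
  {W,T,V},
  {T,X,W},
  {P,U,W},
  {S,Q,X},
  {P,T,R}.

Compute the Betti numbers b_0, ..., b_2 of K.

b_0 = 1, b_1 = 1, b_2 = 0.

We work with the vertex ordering P < Q < R < S < T < U < V < W < X. The simplices of K, each written with vertices in increasing order, are:

  0-simplices (9): P, Q, R, S, T, U, V, W, X
  1-simplices (27): PQ, PR, PT, PU, PW, PX, QR, QS, QV, QW, QX, RS, RT, RU, RV, ST, SU, SV, SX, TV, TW, TX, UV, UW, UX, VW, WX
  2-simplices (18): PQR, PQW, PRT, PTX, PUW, PUX, QRV, QSV, QSX, QWX, RST, RSU, RUV, STV, SUX, TVW, TWX, UVW

giving chain groups C_0 ≅ Z^9, C_1 ≅ Z^27, C_2 ≅ Z^18.

Boundary ∂_1: C_1 → C_0 sends each edge [p,q] (with p < q) to q − p. For instance
  ∂PR = R − P.
The 9×27 boundary matrix has rank 8 and Smith normal form diag(1,1,1,1,1,1,1,1).

The boundary map ∂_2: C_2 → C_1 acts by ∂[p,q,r] = [q,r] − [p,r] + [p,q]. For instance
  ∂RST = ST − RT + RS,
  ∂UVW = VW − UW + UV.
As a 27×18 matrix over Z this has rank 18, with invariant factors (1,1,1,1,1,1,1,1,1,1,1,1,1,1,1,1,1,2).

From H_k ≅ ker(∂_k) / im(∂_{k+1}) we obtain:

  H_0: rank C_0 − rank ∂_1 = 9 − 8 = 1, and the invariant factors of ∂_1 are all 1, so H_0 = Z.
  H_1: rank ker ∂_1 − rank ∂_2 = (27 − 8) − 18 = 1, and ∂_2 has invariant factor 2 > 1, so H_1 = Z ⊕ Z/2Z.
  H_2: rank ker ∂_2 − rank ∂_3 = (18 − 18) − 0 = 0, and there is no ∂_3, so H_2 = 0.

Hence the Betti numbers are b_0 = 1, b_1 = 1, b_2 = 0.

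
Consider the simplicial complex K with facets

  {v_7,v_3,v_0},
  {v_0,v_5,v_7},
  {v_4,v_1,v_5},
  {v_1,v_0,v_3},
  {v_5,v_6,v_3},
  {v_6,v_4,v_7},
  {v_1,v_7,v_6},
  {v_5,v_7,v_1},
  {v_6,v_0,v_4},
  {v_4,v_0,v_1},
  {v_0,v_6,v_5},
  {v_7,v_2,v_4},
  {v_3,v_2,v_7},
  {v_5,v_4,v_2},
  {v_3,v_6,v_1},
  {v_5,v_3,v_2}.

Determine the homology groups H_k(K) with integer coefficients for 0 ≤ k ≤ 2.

H_0 ≅ Z,  H_1 ≅ Z^2,  H_2 ≅ Z.

Fix the vertex order v_0 < v_1 < v_2 < v_3 < v_4 < v_5 < v_6 < v_7 and write every simplex with vertices in increasing order. Then dim K = 2 and the simplices of K are:

  0-simplices (8): [v_0], [v_1], [v_2], [v_3], [v_4], [v_5], [v_6], [v_7]
  1-simplices (24): (24 of them)
  2-simplices (16): (16 of them)

so the chain groups are C_0 ≅ Z^8, C_1 ≅ Z^24, C_2 ≅ Z^16.

∂_1: C_1 → C_0 maps an edge to its endpoints' difference, ∂[p,q] = q − p. For instance
  ∂[v_1,v_4] = [v_4] − [v_1].
The 8×24 boundary matrix has rank 7 and Smith normal form diag(1,1,1,1,1,1,1).

∂_2: C_2 → C_1 sends each 2-simplex [p,q,r] to [q,r] − [p,r] + [p,q]. For instance
  ∂[v_2,v_4,v_7] = [v_4,v_7] − [v_2,v_7] + [v_2,v_4],
  ∂[v_0,v_1,v_3] = [v_1,v_3] − [v_0,v_3] + [v_0,v_1].
This gives a 24×16 integer matrix of rank 15; reducing to Smith normal form yields diagonal entries (1,1,1,1,1,1,1,1,1,1,1,1,1,1,1).

Reading off H_k = ker ∂_k / im ∂_{k+1}:

  H_0: rank C_0 − rank ∂_1 = 8 − 7 = 1, and the invariant factors of ∂_1 are all 1, so H_0 = Z.
  H_1: rank ker ∂_1 − rank ∂_2 = (24 − 7) − 15 = 2, and the invariant factors of ∂_2 are all 1, so H_1 = Z^2.
  H_2: rank ker ∂_2 − rank ∂_3 = (16 − 15) − 0 = 1, and there is no ∂_3, so H_2 = Z.

(K is a triangulation of the torus T^2.)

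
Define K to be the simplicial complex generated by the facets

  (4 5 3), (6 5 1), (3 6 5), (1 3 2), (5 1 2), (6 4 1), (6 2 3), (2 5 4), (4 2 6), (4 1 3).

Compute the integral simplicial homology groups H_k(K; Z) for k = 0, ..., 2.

Fix the vertex order 1 < 2 < 3 < 4 < 5 < 6 and write every simplex with vertices in increasing order. Then dim K = 2 and the simplices of K are:

  0-simplices (6): [1], [2], [3], [4], [5], [6]
  1-simplices (15): [1,2], [1,3], [1,4], [1,5], [1,6], [2,3], [2,4], [2,5], [2,6], [3,4], [3,5], [3,6], [4,5], [4,6], [5,6]
  2-simplices (10): [1,2,3], [1,2,5], [1,3,4], [1,4,6], [1,5,6], [2,3,6], [2,4,5], [2,4,6], [3,4,5], [3,5,6]

giving chain groups C_0 ≅ Z^6, C_1 ≅ Z^15, C_2 ≅ Z^10.

The boundary map ∂_1: C_1 → C_0 is given by ∂[p,q] = [q] − [p].
This gives a 6×15 integer matrix of rank 5; reducing to Smith normal form yields diagonal entries (1,1,1,1,1).

∂_2: C_2 → C_1 acts by ∂[p,q,r] = [q,r] − [p,r] + [p,q]. For instance
  ∂[1,5,6] = [5,6] − [1,6] + [1,5],
  ∂[2,4,5] = [4,5] − [2,5] + [2,4].
This gives a 15×10 integer matrix of rank 10; reducing to Smith normal form yields diagonal entries (1,1,1,1,1,1,1,1,1,2).

From H_k ≅ ker(∂_k) / im(∂_{k+1}) we obtain:

  H_0: rank C_0 − rank ∂_1 = 6 − 5 = 1, and the invariant factors of ∂_1 are all 1, so H_0 = Z.
  H_1: rank ker ∂_1 − rank ∂_2 = (15 − 5) − 10 = 0, and ∂_2 has invariant factor 2 > 1, so H_1 = Z/2.
  H_2: rank ker ∂_2 − rank ∂_3 = (10 − 10) − 0 = 0, and there is no ∂_3, so H_2 = 0.

H_0 ≅ Z,  H_1 ≅ Z/2,  H_2 = 0.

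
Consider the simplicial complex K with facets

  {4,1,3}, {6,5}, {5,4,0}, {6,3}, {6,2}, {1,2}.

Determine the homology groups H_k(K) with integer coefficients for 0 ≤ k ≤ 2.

H_0 = Z,  H_1 = Z^2,  H_2 = 0.

Order the vertices as 0 < 1 < 2 < 3 < 4 < 5 < 6. Listing each simplex with vertices in this order, K has dimension 2 with simplices:

  0-simplices (7): [0], [1], [2], [3], [4], [5], [6]
  1-simplices (10): [0,4], [0,5], [1,2], [1,3], [1,4], [2,6], [3,4], [3,6], [4,5], [5,6]
  2-simplices (2): [0,4,5], [1,3,4]

giving chain groups C_0 ≅ Z^7, C_1 ≅ Z^10, C_2 ≅ Z^2.

The boundary map ∂_1: C_1 → C_0 maps an edge to its endpoints' difference, ∂[p,q] = q − p. For instance
  ∂[0,4] = [4] − [0].
As a 7×10 matrix over Z this has rank 6, with invariant factors (1,1,1,1,1,1).

∂_2: C_2 → C_1 maps a triangle to the signed sum of its edges. For instance
  ∂[0,4,5] = [4,5] − [0,5] + [0,4],
  ∂[1,3,4] = [3,4] − [1,4] + [1,3].
The resulting 10×2 matrix has rank 2, and its Smith normal form has invariant factors (1,1).

From H_k ≅ ker(∂_k) / im(∂_{k+1}) we obtain:

  H_0: rank C_0 − rank ∂_1 = 7 − 6 = 1, and the invariant factors of ∂_1 are all 1, so H_0 ≅ Z.
  H_1: rank ker ∂_1 − rank ∂_2 = (10 − 6) − 2 = 2, and the invariant factors of ∂_2 are all 1, so H_1 ≅ Z^2.
  H_2: rank ker ∂_2 − rank ∂_3 = (2 − 2) − 0 = 0, and there is no ∂_3, so H_2 ≅ 0.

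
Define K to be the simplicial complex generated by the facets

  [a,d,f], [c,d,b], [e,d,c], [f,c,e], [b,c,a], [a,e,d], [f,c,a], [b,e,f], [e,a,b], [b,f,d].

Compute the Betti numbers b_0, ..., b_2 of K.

We work with the vertex ordering a < b < c < d < e < f. The simplices of K, each written with vertices in increasing order, are:

  0-simplices (6): a, b, c, d, e, f
  1-simplices (15): ab, ac, ad, ae, af, bc, bd, be, bf, cd, ce, cf, de, df, ef
  2-simplices (10): abc, abe, acf, ade, adf, bcd, bdf, bef, cde, cef

so the chain groups are C_0 ≅ Z^6, C_1 ≅ Z^15, C_2 ≅ Z^10.

The boundary map ∂_1: C_1 → C_0 sends each edge [p,q] (with p < q) to q − p. For instance
  ∂bc = c − b.
This gives a 6×15 integer matrix of rank 5; reducing to Smith normal form yields diagonal entries (1,1,1,1,1).

Boundary ∂_2: C_2 → C_1 acts by ∂[p,q,r] = [q,r] − [p,r] + [p,q]. For instance
  ∂bcd = cd − bd + bc,
  ∂bef = ef − bf + be.
The resulting 15×10 matrix has rank 10, and its Smith normal form has invariant factors (1,1,1,1,1,1,1,1,1,2).

From H_k ≅ ker(∂_k) / im(∂_{k+1}) we obtain:

  H_0: rank C_0 − rank ∂_1 = 6 − 5 = 1, and the invariant factors of ∂_1 are all 1, so H_0 = Z.
  H_1: rank ker ∂_1 − rank ∂_2 = (15 − 5) − 10 = 0, and ∂_2 has invariant factor 2 > 1, so H_1 = Z/2Z.
  H_2: rank ker ∂_2 − rank ∂_3 = (10 − 10) − 0 = 0, and there is no ∂_3, so H_2 = 0.

(K is a triangulation of the real projective plane RP^2.)

Hence the Betti numbers are b_0 = 1, b_1 = 0, b_2 = 0.

b_0 = 1, b_1 = 0, b_2 = 0.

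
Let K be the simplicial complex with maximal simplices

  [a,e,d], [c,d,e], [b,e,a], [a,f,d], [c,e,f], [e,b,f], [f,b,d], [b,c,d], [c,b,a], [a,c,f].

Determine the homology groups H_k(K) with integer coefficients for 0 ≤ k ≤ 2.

Order the vertices as a < b < c < d < e < f. Listing each simplex with vertices in this order, K has dimension 2 with simplices:

  0-simplices (6): a, b, c, d, e, f
  1-simplices (15): ab, ac, ad, ae, af, bc, bd, be, bf, cd, ce, cf, de, df, ef
  2-simplices (10): abc, abe, acf, ade, adf, bcd, bdf, bef, cde, cef

Hence C_0 ≅ Z^6, C_1 ≅ Z^15, C_2 ≅ Z^10.

∂_1: C_1 → C_0 sends each edge [p,q] (with p < q) to q − p. For instance
  ∂ad = d − a.
The 6×15 boundary matrix has rank 5 and Smith normal form diag(1,1,1,1,1).

∂_2: C_2 → C_1 sends each 2-simplex [p,q,r] to [q,r] − [p,r] + [p,q]. For instance
  ∂cde = de − ce + cd,
  ∂acf = cf − af + ac.
This gives a 15×10 integer matrix of rank 10; reducing to Smith normal form yields diagonal entries (1,1,1,1,1,1,1,1,1,2).

Reading off H_k = ker ∂_k / im ∂_{k+1}:

  H_0: rank C_0 − rank ∂_1 = 6 − 5 = 1, and the invariant factors of ∂_1 are all 1, so H_0 ≅ Z.
  H_1: rank ker ∂_1 − rank ∂_2 = (15 − 5) − 10 = 0, and ∂_2 has invariant factor 2 > 1, so H_1 ≅ Z/2.
  H_2: rank ker ∂_2 − rank ∂_3 = (10 − 10) − 0 = 0, and there is no ∂_3, so H_2 ≅ 0.

H_0 = Z,  H_1 = Z/2,  H_2 = 0.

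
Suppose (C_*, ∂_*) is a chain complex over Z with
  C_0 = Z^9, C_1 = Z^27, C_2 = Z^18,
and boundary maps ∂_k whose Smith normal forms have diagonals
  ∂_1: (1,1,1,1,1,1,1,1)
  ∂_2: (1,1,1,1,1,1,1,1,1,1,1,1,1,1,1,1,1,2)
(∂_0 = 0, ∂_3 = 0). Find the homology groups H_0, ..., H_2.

H_0: b_0 = 9 − 0 − 8 = 1; torsion from ∂_1 factors > 1: none. So H_0 ≅ Z.
H_1: b_1 = 27 − 8 − 18 = 1; torsion from ∂_2 factors > 1: [2]. So H_1 ≅ Z ⊕ Z/2Z.
H_2: b_2 = 18 − 18 − 0 = 0; torsion from ∂_3 factors > 1: none. So H_2 ≅ 0.

H_0 ≅ Z,  H_1 ≅ Z ⊕ Z/2Z,  H_2 = 0.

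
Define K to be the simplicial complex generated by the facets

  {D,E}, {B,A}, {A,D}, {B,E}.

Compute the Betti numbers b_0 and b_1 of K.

b_0 = 1, b_1 = 1.

Fix the vertex order A < B < D < E and write every simplex with vertices in increasing order. Then dim K = 1 and the simplices of K are:

  0-simplices (4): A, B, D, E
  1-simplices (4): AB, AD, BE, DE

so the chain groups are C_0 ≅ Z^4, C_1 ≅ Z^4.

Boundary ∂_1: C_1 → C_0 is given by ∂[p,q] = [q] − [p]. For instance
  ∂DE = E − D.
The 4×4 boundary matrix has rank 3 and Smith normal form diag(1,1,1).

Reading off H_k = ker ∂_k / im ∂_{k+1}:

  H_0: rank C_0 − rank ∂_1 = 4 − 3 = 1, and the invariant factors of ∂_1 are all 1, so H_0 = Z.
  H_1: rank ker ∂_1 − rank ∂_2 = (4 − 3) − 0 = 1, and there is no ∂_2, so H_1 = Z.

Hence the Betti numbers are b_0 = 1, b_1 = 1.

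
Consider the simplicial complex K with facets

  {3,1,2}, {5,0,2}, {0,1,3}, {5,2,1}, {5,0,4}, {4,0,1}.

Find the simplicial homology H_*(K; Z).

H_0 ≅ Z,  H_1 ≅ Z,  H_2 = 0.

Order the vertices as 0 < 1 < 2 < 3 < 4 < 5. Listing each simplex with vertices in this order, K has dimension 2 with simplices:

  0-simplices (6): [0], [1], [2], [3], [4], [5]
  1-simplices (12): [0,1], [0,2], [0,3], [0,4], [0,5], [1,2], [1,3], [1,4], [1,5], [2,3], [2,5], [4,5]
  2-simplices (6): [0,1,3], [0,1,4], [0,2,5], [0,4,5], [1,2,3], [1,2,5]

Hence C_0 ≅ Z^6, C_1 ≅ Z^12, C_2 ≅ Z^6.

Boundary ∂_1: C_1 → C_0 sends each edge [p,q] (with p < q) to q − p. For instance
  ∂[2,5] = [5] − [2].
As a 6×12 matrix over Z this has rank 5, with invariant factors (1,1,1,1,1).

Boundary ∂_2: C_2 → C_1 acts by ∂[p,q,r] = [q,r] − [p,r] + [p,q]. For instance
  ∂[0,1,3] = [1,3] − [0,3] + [0,1],
  ∂[0,4,5] = [4,5] − [0,5] + [0,4].
As a 12×6 matrix over Z this has rank 6, with invariant factors (1,1,1,1,1,1).

Reading off H_k = ker ∂_k / im ∂_{k+1}:

  H_0: rank C_0 − rank ∂_1 = 6 − 5 = 1, and the invariant factors of ∂_1 are all 1, so H_0 = Z.
  H_1: rank ker ∂_1 − rank ∂_2 = (12 − 5) − 6 = 1, and the invariant factors of ∂_2 are all 1, so H_1 = Z.
  H_2: rank ker ∂_2 − rank ∂_3 = (6 − 6) − 0 = 0, and there is no ∂_3, so H_2 = 0.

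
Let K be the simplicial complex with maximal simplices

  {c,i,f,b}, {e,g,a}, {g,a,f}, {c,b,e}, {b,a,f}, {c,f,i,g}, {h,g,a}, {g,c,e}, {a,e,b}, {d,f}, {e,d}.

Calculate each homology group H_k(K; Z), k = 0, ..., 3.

H_0 ≅ Z,  H_1 ≅ Z,  H_2 ≅ Z,  H_3 = 0.

Fix the vertex order a < b < c < d < e < f < g < h < i and write every simplex with vertices in increasing order. Then dim K = 3 and the simplices of K are:

  0-simplices (9): a, b, c, d, e, f, g, h, i
  1-simplices (20): ab, ae, af, ag, ah, bc, be, bf, bi, ce, cf, cg, ci, de, df, eg, fg, fi, gh, gi
  2-simplices (14): abe, abf, aeg, afg, agh, bce, bcf, bci, bfi, ceg, cfg, cfi, cgi, fgi
  3-simplices (2): bcfi, cfgi

Hence C_0 ≅ Z^9, C_1 ≅ Z^20, C_2 ≅ Z^14, C_3 ≅ Z^2.

∂_1: C_1 → C_0 is given by ∂[p,q] = [q] − [p].
As a 9×20 matrix over Z this has rank 8, with invariant factors (1,1,1,1,1,1,1,1).

∂_2: C_2 → C_1 maps a triangle to the signed sum of its edges. For instance
  ∂cfi = fi − ci + cf,
  ∂bce = ce − be + bc.
The resulting 20×14 matrix has rank 11, and its Smith normal form has invariant factors (1,1,1,1,1,1,1,1,1,1,1).

The boundary map ∂_3: C_3 → C_2 sends each 3-simplex σ to the alternating sum Σ_i (−1)^i (σ with its i-th vertex removed). For instance
  ∂cfgi = fgi − cgi + cfi − cfg,
  ∂bcfi = cfi − bfi + bci − bcf.
This gives a 14×2 integer matrix of rank 2; reducing to Smith normal form yields diagonal entries (1,1).

Computing H_k = (kernel of ∂_k) / (image of ∂_{k+1}):

  H_0: rank C_0 − rank ∂_1 = 9 − 8 = 1, and the invariant factors of ∂_1 are all 1, so H_0 = Z.
  H_1: rank ker ∂_1 − rank ∂_2 = (20 − 8) − 11 = 1, and the invariant factors of ∂_2 are all 1, so H_1 = Z.
  H_2: rank ker ∂_2 − rank ∂_3 = (14 − 11) − 2 = 1, and the invariant factors of ∂_3 are all 1, so H_2 = Z.
  H_3: rank ker ∂_3 − rank ∂_4 = (2 − 2) − 0 = 0, and there is no ∂_4, so H_3 = 0.

As a check, the Euler characteristic is 9 − 20 + 14 − 2 = 1, which agrees with 1 − 1 + 1 − 0 = 1.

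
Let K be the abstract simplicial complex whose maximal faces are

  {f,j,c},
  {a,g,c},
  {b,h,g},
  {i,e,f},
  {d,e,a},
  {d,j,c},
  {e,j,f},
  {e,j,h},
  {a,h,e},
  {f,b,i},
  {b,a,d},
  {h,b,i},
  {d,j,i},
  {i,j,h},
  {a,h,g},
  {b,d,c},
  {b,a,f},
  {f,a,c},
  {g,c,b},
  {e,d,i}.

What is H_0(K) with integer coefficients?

Fix the vertex order a < b < c < d < e < f < g < h < i < j and write every simplex with vertices in increasing order. Then dim K = 2 and the simplices of K are:

  0-simplices (10): a, b, c, d, e, f, g, h, i, j
  1-simplices (30): ab, ac, ad, ae, af, ag, ah, bc, bd, bf, bg, bh, bi, cd, cf, cg, cj, de, di, dj, ef, eh, ei, ej, fi, fj, gh, hi, hj, ij
  2-simplices (20): abd, abf, acf, acg, ade, aeh, agh, bcd, bcg, bfi, bgh, bhi, cdj, cfj, dei, dij, efi, efj, ehj, hij

giving chain groups C_0 ≅ Z^10, C_1 ≅ Z^30, C_2 ≅ Z^20.

∂_1: C_1 → C_0 is given by ∂[p,q] = [q] − [p]. For instance
  ∂ah = h − a.
This gives a 10×30 integer matrix of rank 9; reducing to Smith normal form yields diagonal entries (1,1,1,1,1,1,1,1,1).

Boundary ∂_2: C_2 → C_1 sends each 2-simplex [p,q,r] to [q,r] − [p,r] + [p,q]. For instance
  ∂agh = gh − ah + ag,
  ∂cdj = dj − cj + cd.
The 30×20 boundary matrix has rank 20 and Smith normal form diag(1,1,1,1,1,1,1,1,1,1,1,1,1,1,1,1,1,1,1,2).

Computing H_k = (kernel of ∂_k) / (image of ∂_{k+1}):

  H_0: rank C_0 − rank ∂_1 = 10 − 9 = 1, and the invariant factors of ∂_1 are all 1, so H_0 ≅ Z.

(K is a triangulation of the Klein bottle.)

H_0 ≅ Z.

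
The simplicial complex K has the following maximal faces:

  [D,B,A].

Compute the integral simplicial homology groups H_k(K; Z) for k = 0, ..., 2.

Order the vertices as A < B < D. Listing each simplex with vertices in this order, K has dimension 2 with simplices:

  0-simplices (3): A, B, D
  1-simplices (3): AB, AD, BD
  2-simplices (1): ABD

giving chain groups C_0 ≅ Z^3, C_1 ≅ Z^3, C_2 ≅ Z^1.

∂_1: C_1 → C_0 is given by ∂[p,q] = [q] − [p].
As a 3×3 matrix over Z this has rank 2, with invariant factors (1,1).

∂_2: C_2 → C_1 acts by ∂[p,q,r] = [q,r] − [p,r] + [p,q]. For instance
  ∂ABD = BD − AD + AB.
This gives a 3×1 integer matrix of rank 1; reducing to Smith normal form yields diagonal entries (1).

From H_k ≅ ker(∂_k) / im(∂_{k+1}) we obtain:

  H_0: rank C_0 − rank ∂_1 = 3 − 2 = 1, and the invariant factors of ∂_1 are all 1, so H_0 = Z.
  H_1: rank ker ∂_1 − rank ∂_2 = (3 − 2) − 1 = 0, and the invariant factors of ∂_2 are all 1, so H_1 = 0.
  H_2: rank ker ∂_2 − rank ∂_3 = (1 − 1) − 0 = 0, and there is no ∂_3, so H_2 = 0.

H_0 ≅ Z,  H_1 = 0,  H_2 = 0.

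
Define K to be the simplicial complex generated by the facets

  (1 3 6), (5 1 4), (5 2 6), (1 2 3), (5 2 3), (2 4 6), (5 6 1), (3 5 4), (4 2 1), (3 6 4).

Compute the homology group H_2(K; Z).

H_2 = 0.

Take the total order 1 < 2 < 3 < 4 < 5 < 6 on the vertex set. Then K (dimension 2) consists of the simplices:

  0-simplices (6): [1], [2], [3], [4], [5], [6]
  1-simplices (15): [1,2], [1,3], [1,4], [1,5], [1,6], [2,3], [2,4], [2,5], [2,6], [3,4], [3,5], [3,6], [4,5], [4,6], [5,6]
  2-simplices (10): [1,2,3], [1,2,4], [1,3,6], [1,4,5], [1,5,6], [2,3,5], [2,4,6], [2,5,6], [3,4,5], [3,4,6]

so the chain groups are C_0 ≅ Z^6, C_1 ≅ Z^15, C_2 ≅ Z^10.

The boundary map ∂_1: C_1 → C_0 sends each edge [p,q] (with p < q) to q − p.
The 6×15 boundary matrix has rank 5 and Smith normal form diag(1,1,1,1,1).

The boundary map ∂_2: C_2 → C_1 sends each 2-simplex [p,q,r] to [q,r] − [p,r] + [p,q]. For instance
  ∂[3,4,5] = [4,5] − [3,5] + [3,4],
  ∂[2,4,6] = [4,6] − [2,6] + [2,4].
The resulting 15×10 matrix has rank 10, and its Smith normal form has invariant factors (1,1,1,1,1,1,1,1,1,2).

From H_k ≅ ker(∂_k) / im(∂_{k+1}) we obtain:

  H_2: rank ker ∂_2 − rank ∂_3 = (10 − 10) − 0 = 0, and there is no ∂_3, so H_2 = 0.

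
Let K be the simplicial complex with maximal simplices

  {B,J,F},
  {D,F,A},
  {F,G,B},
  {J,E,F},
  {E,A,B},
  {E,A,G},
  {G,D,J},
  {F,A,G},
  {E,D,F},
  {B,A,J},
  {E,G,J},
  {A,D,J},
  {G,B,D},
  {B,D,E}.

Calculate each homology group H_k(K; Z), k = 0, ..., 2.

K has 7 vertices, 21 edges, 14 triangles.
rank ∂_0 = 0, rank ∂_1 = 6 ⇒ b_0 = 7 − 0 − 6 = 1; all invariant factors of ∂_1 are 1 so no torsion. So H_0 = Z.
rank ∂_1 = 6, rank ∂_2 = 13 ⇒ b_1 = 21 − 6 − 13 = 2; all invariant factors of ∂_2 are 1 so no torsion. So H_1 = Z^2.
rank ∂_2 = 13, rank ∂_3 = 0 ⇒ b_2 = 14 − 13 − 0 = 1. So H_2 = Z.

H_0 = Z,  H_1 = Z^2,  H_2 = Z.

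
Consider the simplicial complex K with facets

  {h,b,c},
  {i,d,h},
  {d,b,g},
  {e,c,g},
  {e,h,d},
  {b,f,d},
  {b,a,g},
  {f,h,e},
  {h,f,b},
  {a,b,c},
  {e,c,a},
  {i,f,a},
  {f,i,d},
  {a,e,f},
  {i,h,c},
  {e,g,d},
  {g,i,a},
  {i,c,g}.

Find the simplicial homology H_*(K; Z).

Take the total order a < b < c < d < e < f < g < h < i on the vertex set. Then K (dimension 2) consists of the simplices:

  0-simplices (9): a, b, c, d, e, f, g, h, i
  1-simplices (27): ab, ac, ae, af, ag, ai, bc, bd, bf, bg, bh, ce, cg, ch, ci, de, df, dg, dh, di, ef, eg, eh, fh, fi, gi, hi
  2-simplices (18): abc, abg, ace, aef, afi, agi, bch, bdf, bdg, bfh, ceg, cgi, chi, deg, deh, dfi, dhi, efh

Hence C_0 ≅ Z^9, C_1 ≅ Z^27, C_2 ≅ Z^18.

∂_1: C_1 → C_0 is given by ∂[p,q] = [q] − [p].
The resulting 9×27 matrix has rank 8, and its Smith normal form has invariant factors (1,1,1,1,1,1,1,1).

∂_2: C_2 → C_1 sends each 2-simplex [p,q,r] to [q,r] − [p,r] + [p,q]. For instance
  ∂deh = eh − dh + de,
  ∂afi = fi − ai + af.
The 27×18 boundary matrix has rank 18 and Smith normal form diag(1,1,1,1,1,1,1,1,1,1,1,1,1,1,1,1,1,2).

Computing H_k = (kernel of ∂_k) / (image of ∂_{k+1}):

  H_0: rank C_0 − rank ∂_1 = 9 − 8 = 1, and the invariant factors of ∂_1 are all 1, so H_0 = Z.
  H_1: rank ker ∂_1 − rank ∂_2 = (27 − 8) − 18 = 1, and ∂_2 has invariant factor 2 > 1, so H_1 = Z ⊕ Z/2.
  H_2: rank ker ∂_2 − rank ∂_3 = (18 − 18) − 0 = 0, and there is no ∂_3, so H_2 = 0.

As a check, the Euler characteristic is 9 − 27 + 18 = 0, which agrees with 1 − 1 + 0 = 0.
(K is a triangulation of the Klein bottle.)

H_0 = Z,  H_1 = Z ⊕ Z/2,  H_2 = 0.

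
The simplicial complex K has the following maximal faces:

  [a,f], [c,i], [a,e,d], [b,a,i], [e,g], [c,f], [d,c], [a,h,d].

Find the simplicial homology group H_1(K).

H_1 ≅ Z^2.

Take the total order a < b < c < d < e < f < g < h < i on the vertex set. Then K (dimension 2) consists of the simplices:

  0-simplices (9): a, b, c, d, e, f, g, h, i
  1-simplices (13): ab, ad, ae, af, ah, ai, bi, cd, cf, ci, de, dh, eg
  2-simplices (3): abi, ade, adh

Hence C_0 ≅ Z^9, C_1 ≅ Z^13, C_2 ≅ Z^3.

∂_1: C_1 → C_0 maps an edge to its endpoints' difference, ∂[p,q] = q − p. For instance
  ∂ab = b − a.
The resulting 9×13 matrix has rank 8, and its Smith normal form has invariant factors (1,1,1,1,1,1,1,1).

Boundary ∂_2: C_2 → C_1 sends each 2-simplex [p,q,r] to [q,r] − [p,r] + [p,q]. For instance
  ∂ade = de − ae + ad,
  ∂adh = dh − ah + ad.
This gives a 13×3 integer matrix of rank 3; reducing to Smith normal form yields diagonal entries (1,1,1).

From H_k ≅ ker(∂_k) / im(∂_{k+1}) we obtain:

  H_1: rank ker ∂_1 − rank ∂_2 = (13 − 8) − 3 = 2, and the invariant factors of ∂_2 are all 1, so H_1 ≅ Z^2.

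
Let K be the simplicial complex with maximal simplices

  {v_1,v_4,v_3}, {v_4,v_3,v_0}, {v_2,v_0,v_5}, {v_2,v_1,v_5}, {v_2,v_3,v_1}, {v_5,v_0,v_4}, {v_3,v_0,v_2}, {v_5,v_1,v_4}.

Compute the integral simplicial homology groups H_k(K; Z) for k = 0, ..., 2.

H_0 = Z,  H_1 = 0,  H_2 = Z.

We work with the vertex ordering v_0 < v_1 < v_2 < v_3 < v_4 < v_5. The simplices of K, each written with vertices in increasing order, are:

  0-simplices (6): [v_0], [v_1], [v_2], [v_3], [v_4], [v_5]
  1-simplices (12): [v_0,v_2], [v_0,v_3], [v_0,v_4], [v_0,v_5], [v_1,v_2], [v_1,v_3], [v_1,v_4], [v_1,v_5], [v_2,v_3], [v_2,v_5], [v_3,v_4], [v_4,v_5]
  2-simplices (8): [v_0,v_2,v_3], [v_0,v_2,v_5], [v_0,v_3,v_4], [v_0,v_4,v_5], [v_1,v_2,v_3], [v_1,v_2,v_5], [v_1,v_3,v_4], [v_1,v_4,v_5]

Hence C_0 ≅ Z^6, C_1 ≅ Z^12, C_2 ≅ Z^8.

∂_1: C_1 → C_0 is given by ∂[p,q] = [q] − [p].
This gives a 6×12 integer matrix of rank 5; reducing to Smith normal form yields diagonal entries (1,1,1,1,1).

The boundary map ∂_2: C_2 → C_1 sends each 2-simplex [p,q,r] to [q,r] − [p,r] + [p,q]. For instance
  ∂[v_0,v_4,v_5] = [v_4,v_5] − [v_0,v_5] + [v_0,v_4],
  ∂[v_1,v_4,v_5] = [v_4,v_5] − [v_1,v_5] + [v_1,v_4].
The 12×8 boundary matrix has rank 7 and Smith normal form diag(1,1,1,1,1,1,1).

From H_k ≅ ker(∂_k) / im(∂_{k+1}) we obtain:

  H_0: rank C_0 − rank ∂_1 = 6 − 5 = 1, and the invariant factors of ∂_1 are all 1, so H_0 ≅ Z.
  H_1: rank ker ∂_1 − rank ∂_2 = (12 − 5) − 7 = 0, and the invariant factors of ∂_2 are all 1, so H_1 ≅ 0.
  H_2: rank ker ∂_2 − rank ∂_3 = (8 − 7) − 0 = 1, and there is no ∂_3, so H_2 ≅ Z.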